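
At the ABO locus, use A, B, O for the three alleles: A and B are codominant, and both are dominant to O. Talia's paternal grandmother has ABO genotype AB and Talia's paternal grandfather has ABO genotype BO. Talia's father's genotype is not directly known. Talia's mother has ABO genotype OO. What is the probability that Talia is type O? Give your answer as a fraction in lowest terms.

1/4

Talia's father's ABO genotype from AB × BO: 1/4 AB, 1/4 AO, 1/4 BB, 1/4 BO.
Crossing each possibility with the mother OO and summing P(type O): 1/4·0 + 1/4·1/2 + 1/4·0 + 1/4·1/2 = 1/4.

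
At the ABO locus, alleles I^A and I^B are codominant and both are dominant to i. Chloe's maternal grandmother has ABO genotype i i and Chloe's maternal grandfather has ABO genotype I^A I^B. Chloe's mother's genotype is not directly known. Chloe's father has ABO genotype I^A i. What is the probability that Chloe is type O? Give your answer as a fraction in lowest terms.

1/4

Chloe's mother's ABO genotype from i i × I^A I^B: 1/2 I^A i, 1/2 I^B i.
Crossing each possibility with the father I^A i and summing P(type O): 1/2·1/4 + 1/2·1/4 = 1/4.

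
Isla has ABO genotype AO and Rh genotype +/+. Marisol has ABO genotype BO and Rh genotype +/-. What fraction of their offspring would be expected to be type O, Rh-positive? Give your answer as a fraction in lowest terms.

ABO cross AO × BO → offspring phenotypes: 1/4 O, 1/4 A, 1/4 B, 1/4 AB.
Rh cross +/+ × +/- → 1 Rh+.
Independent loci: P(type O, Rh-positive) = 1/4 × 1 = 1/4.

1/4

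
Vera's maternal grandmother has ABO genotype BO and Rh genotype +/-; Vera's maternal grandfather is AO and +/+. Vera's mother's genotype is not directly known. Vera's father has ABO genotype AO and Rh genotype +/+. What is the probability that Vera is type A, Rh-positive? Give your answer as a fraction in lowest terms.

Vera's mother's ABO genotype from BO × AO: 1/4 AB, 1/4 AO, 1/4 BO, 1/4 OO.
Crossing each possibility with the father AO and summing P(type A): 1/4·1/2 + 1/4·3/4 + 1/4·1/4 + 1/4·1/2 = 1/2.
Similarly for Rh via the mother's Rh distribution: P(Rh+) = 1.
Independent loci: 1/2 × 1 = 1/2.

1/2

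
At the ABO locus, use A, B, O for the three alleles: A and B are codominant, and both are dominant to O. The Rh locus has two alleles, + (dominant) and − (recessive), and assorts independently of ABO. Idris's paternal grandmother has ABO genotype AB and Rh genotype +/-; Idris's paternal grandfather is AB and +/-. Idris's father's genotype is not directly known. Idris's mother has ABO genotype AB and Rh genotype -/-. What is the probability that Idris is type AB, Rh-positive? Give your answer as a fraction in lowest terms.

Idris's father's ABO genotype from AB × AB: 1/4 AA, 1/2 AB, 1/4 BB.
Crossing each possibility with the mother AB and summing P(type AB): 1/4·1/2 + 1/2·1/2 + 1/4·1/2 = 1/2.
Similarly for Rh via the father's Rh distribution: P(Rh+) = 1/2.
Independent loci: 1/2 × 1/2 = 1/4.

1/4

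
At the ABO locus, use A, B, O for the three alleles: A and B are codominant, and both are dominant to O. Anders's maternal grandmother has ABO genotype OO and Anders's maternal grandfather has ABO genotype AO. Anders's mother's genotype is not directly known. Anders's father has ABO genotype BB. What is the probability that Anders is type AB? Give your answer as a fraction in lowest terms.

1/4

Anders's mother's ABO genotype from OO × AO: 1/2 AO, 1/2 OO.
Crossing each possibility with the father BB and summing P(type AB): 1/2·1/2 + 1/2·0 = 1/4.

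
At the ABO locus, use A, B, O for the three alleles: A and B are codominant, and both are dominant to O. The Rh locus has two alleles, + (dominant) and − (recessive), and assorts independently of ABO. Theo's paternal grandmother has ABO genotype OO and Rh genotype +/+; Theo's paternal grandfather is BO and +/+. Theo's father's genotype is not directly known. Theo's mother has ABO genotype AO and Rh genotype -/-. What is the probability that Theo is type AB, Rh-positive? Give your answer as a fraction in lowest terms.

1/8

Theo's father's ABO genotype from OO × BO: 1/2 BO, 1/2 OO.
Crossing each possibility with the mother AO and summing P(type AB): 1/2·1/4 + 1/2·0 = 1/8.
Similarly for Rh via the father's Rh distribution: P(Rh+) = 1.
Independent loci: 1/8 × 1 = 1/8.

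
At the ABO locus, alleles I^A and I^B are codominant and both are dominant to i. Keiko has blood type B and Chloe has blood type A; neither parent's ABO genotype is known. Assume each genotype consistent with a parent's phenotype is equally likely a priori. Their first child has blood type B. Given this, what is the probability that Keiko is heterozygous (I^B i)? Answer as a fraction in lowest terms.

Possible genotypes: Keiko ∈ {I^B I^B, I^B i}; Chloe ∈ {I^A I^A, I^A i}.
Weight each parental genotype pair by prior × P(type-B child):
  I^B I^B × I^A i: posterior weight 2/3.
  I^B i × I^A i: posterior weight 1/3.
Sum the posterior weight over pairs where Keiko is I^B i: 1/3.

1/3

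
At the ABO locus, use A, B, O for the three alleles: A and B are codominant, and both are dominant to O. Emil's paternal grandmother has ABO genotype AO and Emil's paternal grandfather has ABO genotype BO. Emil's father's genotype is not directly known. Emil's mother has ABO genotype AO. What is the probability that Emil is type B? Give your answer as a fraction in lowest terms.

Emil's father's ABO genotype from AO × BO: 1/4 AB, 1/4 AO, 1/4 BO, 1/4 OO.
Crossing each possibility with the mother AO and summing P(type B): 1/4·1/4 + 1/4·0 + 1/4·1/4 + 1/4·0 = 1/8.

1/8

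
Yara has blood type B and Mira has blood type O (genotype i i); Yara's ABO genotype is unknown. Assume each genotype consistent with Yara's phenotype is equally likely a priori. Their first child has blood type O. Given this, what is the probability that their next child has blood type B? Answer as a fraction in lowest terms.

Possible genotypes: Yara ∈ {I^B I^B, I^B i}; Mira ∈ {i i}.
Weight each parental genotype pair by prior × P(type-O child):
  I^B i × i i: posterior weight 1; P(next child type B) = 1/2.
Weighted sum = 1/2.

1/2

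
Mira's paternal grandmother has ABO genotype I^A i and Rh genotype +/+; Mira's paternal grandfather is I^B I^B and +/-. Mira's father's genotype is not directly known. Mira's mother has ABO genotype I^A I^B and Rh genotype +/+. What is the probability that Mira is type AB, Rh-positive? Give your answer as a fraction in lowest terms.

3/8

Mira's father's ABO genotype from I^A i × I^B I^B: 1/2 I^A I^B, 1/2 I^B i.
Crossing each possibility with the mother I^A I^B and summing P(type AB): 1/2·1/2 + 1/2·1/4 = 3/8.
Similarly for Rh via the father's Rh distribution: P(Rh+) = 1.
Independent loci: 3/8 × 1 = 3/8.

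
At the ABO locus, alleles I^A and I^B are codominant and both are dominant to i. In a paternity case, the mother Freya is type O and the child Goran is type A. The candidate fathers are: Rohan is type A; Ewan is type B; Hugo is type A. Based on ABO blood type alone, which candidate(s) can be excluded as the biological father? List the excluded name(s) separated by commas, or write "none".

Ewan

A candidate is excluded only if no genotype consistent with his phenotype could produce a type A child with a type O mother.
Ewan (type B): no genotype consistent with that phenotype can produce a type-A child with a type-O mother.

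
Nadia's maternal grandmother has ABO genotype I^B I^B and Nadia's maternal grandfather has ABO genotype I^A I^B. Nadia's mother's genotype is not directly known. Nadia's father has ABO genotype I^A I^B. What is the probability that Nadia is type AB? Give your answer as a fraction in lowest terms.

Nadia's mother's ABO genotype from I^B I^B × I^A I^B: 1/2 I^A I^B, 1/2 I^B I^B.
Crossing each possibility with the father I^A I^B and summing P(type AB): 1/2·1/2 + 1/2·1/2 = 1/2.

1/2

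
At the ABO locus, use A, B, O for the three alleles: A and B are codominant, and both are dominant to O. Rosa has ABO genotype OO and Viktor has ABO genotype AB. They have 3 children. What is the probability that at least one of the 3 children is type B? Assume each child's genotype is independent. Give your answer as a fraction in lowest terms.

7/8

ABO cross OO × AB → 1/2 A, 1/2 B.
So P(type B) = 1/2 per child.
P(none) = (1/2)^3 = 1/8; P(at least one) = 1 − 1/8 = 7/8.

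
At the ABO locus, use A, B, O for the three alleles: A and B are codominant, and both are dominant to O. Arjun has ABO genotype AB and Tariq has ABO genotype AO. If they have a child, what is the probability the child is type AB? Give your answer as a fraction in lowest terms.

1/4

ABO cross AB × AO → offspring phenotypes: 1/2 A, 1/4 B, 1/4 AB.
So P(type AB) = 1/4.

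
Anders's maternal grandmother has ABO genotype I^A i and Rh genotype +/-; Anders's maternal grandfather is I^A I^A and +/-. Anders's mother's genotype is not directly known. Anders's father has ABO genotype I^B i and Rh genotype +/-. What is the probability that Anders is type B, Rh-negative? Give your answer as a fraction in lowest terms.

Anders's mother's ABO genotype from I^A i × I^A I^A: 1/2 I^A I^A, 1/2 I^A i.
Crossing each possibility with the father I^B i and summing P(type B): 1/2·0 + 1/2·1/4 = 1/8.
Similarly for Rh via the mother's Rh distribution: P(Rh-) = 1/4.
Independent loci: 1/8 × 1/4 = 1/32.

1/32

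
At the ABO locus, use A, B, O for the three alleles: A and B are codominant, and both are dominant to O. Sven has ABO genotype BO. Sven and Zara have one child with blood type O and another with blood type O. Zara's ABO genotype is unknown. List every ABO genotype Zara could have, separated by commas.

AO, BO, OO

For each candidate genotype of Zara, check whether crossing it with BO can produce every observed child phenotype.
  AA → possible child types {A, AB} ✗
  AB → possible child types {A, B, AB} ✗
  AO → possible child types {O, A, B, AB} ✓
  BB → possible child types {B} ✗
  BO → possible child types {O, B} ✓
  OO → possible child types {O, B} ✓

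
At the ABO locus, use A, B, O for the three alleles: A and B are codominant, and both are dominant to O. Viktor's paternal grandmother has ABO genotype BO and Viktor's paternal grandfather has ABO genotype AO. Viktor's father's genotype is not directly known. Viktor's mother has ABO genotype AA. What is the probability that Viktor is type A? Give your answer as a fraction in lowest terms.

3/4

Viktor's father's ABO genotype from BO × AO: 1/4 AB, 1/4 AO, 1/4 BO, 1/4 OO.
Crossing each possibility with the mother AA and summing P(type A): 1/4·1/2 + 1/4·1 + 1/4·1/2 + 1/4·1 = 3/4.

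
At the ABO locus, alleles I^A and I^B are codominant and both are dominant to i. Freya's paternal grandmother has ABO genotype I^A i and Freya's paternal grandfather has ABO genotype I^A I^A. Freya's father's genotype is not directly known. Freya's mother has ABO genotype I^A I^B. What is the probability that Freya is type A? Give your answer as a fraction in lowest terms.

1/2

Freya's father's ABO genotype from I^A i × I^A I^A: 1/2 I^A I^A, 1/2 I^A i.
Crossing each possibility with the mother I^A I^B and summing P(type A): 1/2·1/2 + 1/2·1/2 = 1/2.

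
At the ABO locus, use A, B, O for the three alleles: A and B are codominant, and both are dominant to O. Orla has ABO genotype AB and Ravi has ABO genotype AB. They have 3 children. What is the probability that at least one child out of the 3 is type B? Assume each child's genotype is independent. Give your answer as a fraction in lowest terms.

37/64

ABO cross AB × AB → 1/4 A, 1/4 B, 1/2 AB.
So P(type B) = 1/4 per child.
P(none) = (3/4)^3 = 27/64; P(at least one) = 1 − 27/64 = 37/64.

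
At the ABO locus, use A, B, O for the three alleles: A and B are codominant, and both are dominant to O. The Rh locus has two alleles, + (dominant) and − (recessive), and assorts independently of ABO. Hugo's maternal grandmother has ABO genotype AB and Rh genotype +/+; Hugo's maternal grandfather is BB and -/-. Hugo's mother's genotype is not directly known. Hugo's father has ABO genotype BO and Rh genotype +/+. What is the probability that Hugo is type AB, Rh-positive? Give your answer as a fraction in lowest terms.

Hugo's mother's ABO genotype from AB × BB: 1/2 AB, 1/2 BB.
Crossing each possibility with the father BO and summing P(type AB): 1/2·1/4 + 1/2·0 = 1/8.
Similarly for Rh via the mother's Rh distribution: P(Rh+) = 1.
Independent loci: 1/8 × 1 = 1/8.

1/8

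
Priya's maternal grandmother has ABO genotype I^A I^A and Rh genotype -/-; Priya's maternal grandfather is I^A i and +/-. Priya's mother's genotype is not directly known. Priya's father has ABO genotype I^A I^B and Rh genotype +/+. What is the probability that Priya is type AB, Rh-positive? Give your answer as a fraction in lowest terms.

3/8

Priya's mother's ABO genotype from I^A I^A × I^A i: 1/2 I^A I^A, 1/2 I^A i.
Crossing each possibility with the father I^A I^B and summing P(type AB): 1/2·1/2 + 1/2·1/4 = 3/8.
Similarly for Rh via the mother's Rh distribution: P(Rh+) = 1.
Independent loci: 3/8 × 1 = 3/8.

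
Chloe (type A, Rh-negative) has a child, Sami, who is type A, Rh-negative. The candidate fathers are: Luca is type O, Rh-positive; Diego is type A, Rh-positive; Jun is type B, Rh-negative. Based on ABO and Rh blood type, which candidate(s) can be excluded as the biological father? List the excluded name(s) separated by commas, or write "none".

A candidate is excluded only if no genotype consistent with his phenotype could produce a type A, Rh-negative child with a type A, Rh-negative mother.
Every candidate has at least one consistent genotype combination, so none can be excluded.

none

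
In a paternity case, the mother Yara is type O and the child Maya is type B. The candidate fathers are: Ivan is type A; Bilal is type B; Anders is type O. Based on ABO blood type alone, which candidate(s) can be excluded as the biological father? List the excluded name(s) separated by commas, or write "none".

A candidate is excluded only if no genotype consistent with his phenotype could produce a type B child with a type O mother.
Ivan (type A): no genotype consistent with that phenotype can produce a type-B child with a type-O mother.
Anders (type O): no genotype consistent with that phenotype can produce a type-B child with a type-O mother.

Ivan, Anders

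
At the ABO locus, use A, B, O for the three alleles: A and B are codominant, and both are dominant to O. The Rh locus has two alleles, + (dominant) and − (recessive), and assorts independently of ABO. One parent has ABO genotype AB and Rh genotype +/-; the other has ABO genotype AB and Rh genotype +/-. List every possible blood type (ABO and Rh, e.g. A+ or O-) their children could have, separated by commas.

Gametes from AB × AB give offspring ABO genotypes AA, AB, BB, i.e. phenotypes A, B, AB.
Rh cross +/- × +/- → phenotypes Rh+, Rh-.
Combining independently: A+, A-, B+, B-, AB+, AB-.

A+, A-, B+, B-, AB+, AB-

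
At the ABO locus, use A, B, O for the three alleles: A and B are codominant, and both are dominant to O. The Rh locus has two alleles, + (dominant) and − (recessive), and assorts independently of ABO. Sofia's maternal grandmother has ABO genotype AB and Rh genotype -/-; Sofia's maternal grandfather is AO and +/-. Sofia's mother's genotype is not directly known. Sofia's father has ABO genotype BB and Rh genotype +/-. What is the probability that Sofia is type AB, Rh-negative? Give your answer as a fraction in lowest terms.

Sofia's mother's ABO genotype from AB × AO: 1/4 AA, 1/4 AB, 1/4 AO, 1/4 BO.
Crossing each possibility with the father BB and summing P(type AB): 1/4·1 + 1/4·1/2 + 1/4·1/2 + 1/4·0 = 1/2.
Similarly for Rh via the mother's Rh distribution: P(Rh-) = 3/8.
Independent loci: 1/2 × 3/8 = 3/16.

3/16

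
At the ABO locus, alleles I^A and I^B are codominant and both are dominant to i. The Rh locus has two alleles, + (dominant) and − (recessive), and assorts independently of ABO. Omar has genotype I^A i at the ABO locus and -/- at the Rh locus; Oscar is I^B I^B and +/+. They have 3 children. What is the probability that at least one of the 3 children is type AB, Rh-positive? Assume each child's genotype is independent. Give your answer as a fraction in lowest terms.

7/8

ABO cross I^A i × I^B I^B → 1/2 B, 1/2 AB.
Rh cross -/- × +/+ → 1 Rh+; so P(type AB, Rh-positive) = 1/2 × 1 = 1/2 per child.
P(none) = (1/2)^3 = 1/8; P(at least one) = 1 − 1/8 = 7/8.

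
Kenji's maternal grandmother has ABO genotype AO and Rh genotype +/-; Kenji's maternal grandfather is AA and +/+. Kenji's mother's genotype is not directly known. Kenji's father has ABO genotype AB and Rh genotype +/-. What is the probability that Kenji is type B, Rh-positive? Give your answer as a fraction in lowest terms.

Kenji's mother's ABO genotype from AO × AA: 1/2 AA, 1/2 AO.
Crossing each possibility with the father AB and summing P(type B): 1/2·0 + 1/2·1/4 = 1/8.
Similarly for Rh via the mother's Rh distribution: P(Rh+) = 7/8.
Independent loci: 1/8 × 7/8 = 7/64.

7/64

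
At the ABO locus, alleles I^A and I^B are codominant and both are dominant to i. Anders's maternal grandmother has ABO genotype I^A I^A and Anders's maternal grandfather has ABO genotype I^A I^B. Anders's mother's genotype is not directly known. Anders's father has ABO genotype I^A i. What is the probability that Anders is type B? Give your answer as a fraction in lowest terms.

Anders's mother's ABO genotype from I^A I^A × I^A I^B: 1/2 I^A I^A, 1/2 I^A I^B.
Crossing each possibility with the father I^A i and summing P(type B): 1/2·0 + 1/2·1/4 = 1/8.

1/8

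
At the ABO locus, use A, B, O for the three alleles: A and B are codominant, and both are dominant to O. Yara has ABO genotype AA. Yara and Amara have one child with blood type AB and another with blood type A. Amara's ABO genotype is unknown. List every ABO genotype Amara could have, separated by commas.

For each candidate genotype of Amara, check whether crossing it with AA can produce every observed child phenotype.
  AA → possible child types {A} ✗
  AB → possible child types {A, AB} ✓
  AO → possible child types {A} ✗
  BB → possible child types {AB} ✗
  BO → possible child types {A, AB} ✓
  OO → possible child types {A} ✗

AB, BO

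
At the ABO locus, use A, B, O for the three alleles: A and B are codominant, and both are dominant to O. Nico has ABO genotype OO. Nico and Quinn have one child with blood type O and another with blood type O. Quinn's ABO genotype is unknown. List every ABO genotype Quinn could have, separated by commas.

AO, BO, OO

For each candidate genotype of Quinn, check whether crossing it with OO can produce every observed child phenotype.
  AA → possible child types {A} ✗
  AB → possible child types {A, B} ✗
  AO → possible child types {O, A} ✓
  BB → possible child types {B} ✗
  BO → possible child types {O, B} ✓
  OO → possible child types {O} ✓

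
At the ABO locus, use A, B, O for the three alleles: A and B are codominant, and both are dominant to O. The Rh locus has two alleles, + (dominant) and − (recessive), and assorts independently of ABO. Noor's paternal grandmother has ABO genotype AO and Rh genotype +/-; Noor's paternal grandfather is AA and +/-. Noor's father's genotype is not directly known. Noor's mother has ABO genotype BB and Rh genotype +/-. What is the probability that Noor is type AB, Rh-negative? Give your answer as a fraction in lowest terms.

Noor's father's ABO genotype from AO × AA: 1/2 AA, 1/2 AO.
Crossing each possibility with the mother BB and summing P(type AB): 1/2·1 + 1/2·1/2 = 3/4.
Similarly for Rh via the father's Rh distribution: P(Rh-) = 1/4.
Independent loci: 3/4 × 1/4 = 3/16.

3/16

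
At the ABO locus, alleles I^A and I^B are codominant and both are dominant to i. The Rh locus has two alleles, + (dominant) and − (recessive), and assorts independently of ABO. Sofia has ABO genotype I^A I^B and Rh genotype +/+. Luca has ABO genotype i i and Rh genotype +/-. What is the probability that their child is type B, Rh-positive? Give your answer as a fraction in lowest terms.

1/2

ABO cross I^A I^B × i i → offspring phenotypes: 1/2 A, 1/2 B.
Rh cross +/+ × +/- → 1 Rh+.
Independent loci: P(type B, Rh-positive) = 1/2 × 1 = 1/2.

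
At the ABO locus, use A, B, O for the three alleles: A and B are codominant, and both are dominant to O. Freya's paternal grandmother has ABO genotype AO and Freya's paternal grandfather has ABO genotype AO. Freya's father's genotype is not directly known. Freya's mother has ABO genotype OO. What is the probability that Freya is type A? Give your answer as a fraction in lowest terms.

Freya's father's ABO genotype from AO × AO: 1/4 AA, 1/2 AO, 1/4 OO.
Crossing each possibility with the mother OO and summing P(type A): 1/4·1 + 1/2·1/2 + 1/4·0 = 1/2.

1/2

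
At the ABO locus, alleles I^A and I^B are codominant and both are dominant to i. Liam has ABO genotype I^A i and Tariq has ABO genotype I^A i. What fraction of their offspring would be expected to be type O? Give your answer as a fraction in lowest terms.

ABO cross I^A i × I^A i → offspring phenotypes: 1/4 O, 3/4 A.
So P(type O) = 1/4.

1/4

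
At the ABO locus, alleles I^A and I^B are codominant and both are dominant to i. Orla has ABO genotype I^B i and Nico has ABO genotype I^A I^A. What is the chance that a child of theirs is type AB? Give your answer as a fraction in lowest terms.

ABO cross I^B i × I^A I^A → offspring phenotypes: 1/2 A, 1/2 AB.
So P(type AB) = 1/2.

1/2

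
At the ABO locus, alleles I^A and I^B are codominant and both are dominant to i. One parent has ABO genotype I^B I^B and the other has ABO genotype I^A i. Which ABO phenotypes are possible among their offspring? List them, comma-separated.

Gametes from I^B I^B × I^A i give offspring ABO genotypes I^A I^B, I^B i, i.e. phenotypes B, AB.

B, AB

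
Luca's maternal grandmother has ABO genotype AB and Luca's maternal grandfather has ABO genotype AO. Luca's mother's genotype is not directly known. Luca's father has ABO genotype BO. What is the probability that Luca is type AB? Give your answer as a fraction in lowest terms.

Luca's mother's ABO genotype from AB × AO: 1/4 AA, 1/4 AB, 1/4 AO, 1/4 BO.
Crossing each possibility with the father BO and summing P(type AB): 1/4·1/2 + 1/4·1/4 + 1/4·1/4 + 1/4·0 = 1/4.

1/4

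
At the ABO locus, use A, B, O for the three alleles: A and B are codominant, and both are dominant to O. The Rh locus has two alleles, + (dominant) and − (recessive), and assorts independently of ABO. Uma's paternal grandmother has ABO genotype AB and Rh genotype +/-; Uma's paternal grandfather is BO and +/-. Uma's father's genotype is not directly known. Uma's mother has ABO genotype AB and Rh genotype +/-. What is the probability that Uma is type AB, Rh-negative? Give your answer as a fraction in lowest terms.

3/32

Uma's father's ABO genotype from AB × BO: 1/4 AB, 1/4 AO, 1/4 BB, 1/4 BO.
Crossing each possibility with the mother AB and summing P(type AB): 1/4·1/2 + 1/4·1/4 + 1/4·1/2 + 1/4·1/4 = 3/8.
Similarly for Rh via the father's Rh distribution: P(Rh-) = 1/4.
Independent loci: 3/8 × 1/4 = 3/32.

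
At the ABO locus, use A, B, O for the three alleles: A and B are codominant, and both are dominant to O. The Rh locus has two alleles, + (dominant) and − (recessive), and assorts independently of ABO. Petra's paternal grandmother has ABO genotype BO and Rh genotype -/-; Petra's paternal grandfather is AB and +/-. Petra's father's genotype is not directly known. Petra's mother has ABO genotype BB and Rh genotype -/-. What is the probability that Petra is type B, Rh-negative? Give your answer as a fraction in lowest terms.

Petra's father's ABO genotype from BO × AB: 1/4 AB, 1/4 AO, 1/4 BB, 1/4 BO.
Crossing each possibility with the mother BB and summing P(type B): 1/4·1/2 + 1/4·1/2 + 1/4·1 + 1/4·1 = 3/4.
Similarly for Rh via the father's Rh distribution: P(Rh-) = 3/4.
Independent loci: 3/4 × 3/4 = 9/16.

9/16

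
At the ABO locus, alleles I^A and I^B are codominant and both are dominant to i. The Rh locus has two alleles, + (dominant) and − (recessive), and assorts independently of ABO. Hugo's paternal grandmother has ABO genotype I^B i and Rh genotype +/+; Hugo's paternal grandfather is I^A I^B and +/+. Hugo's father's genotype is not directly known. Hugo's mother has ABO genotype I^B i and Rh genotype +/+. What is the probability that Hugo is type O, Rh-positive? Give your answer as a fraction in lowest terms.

Hugo's father's ABO genotype from I^B i × I^A I^B: 1/4 I^A I^B, 1/4 I^A i, 1/4 I^B I^B, 1/4 I^B i.
Crossing each possibility with the mother I^B i and summing P(type O): 1/4·0 + 1/4·1/4 + 1/4·0 + 1/4·1/4 = 1/8.
Similarly for Rh via the father's Rh distribution: P(Rh+) = 1.
Independent loci: 1/8 × 1 = 1/8.

1/8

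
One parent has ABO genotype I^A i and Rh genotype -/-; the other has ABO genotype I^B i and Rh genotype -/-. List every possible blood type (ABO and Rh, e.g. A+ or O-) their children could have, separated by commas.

Gametes from I^A i × I^B i give offspring ABO genotypes I^A I^B, I^A i, I^B i, i i, i.e. phenotypes O, A, B, AB.
Rh cross -/- × -/- → phenotypes Rh-.
Combining independently: O-, A-, B-, AB-.

O-, A-, B-, AB-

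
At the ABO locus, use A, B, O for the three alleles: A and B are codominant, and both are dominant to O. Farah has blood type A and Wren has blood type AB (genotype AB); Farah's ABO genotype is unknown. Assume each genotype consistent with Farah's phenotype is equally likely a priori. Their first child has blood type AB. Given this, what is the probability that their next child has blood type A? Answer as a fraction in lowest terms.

1/2

Possible genotypes: Farah ∈ {AA, AO}; Wren ∈ {AB}.
Weight each parental genotype pair by prior × P(type-AB child):
  AA × AB: posterior weight 2/3; P(next child type A) = 1/2.
  AO × AB: posterior weight 1/3; P(next child type A) = 1/2.
Weighted sum = 1/2.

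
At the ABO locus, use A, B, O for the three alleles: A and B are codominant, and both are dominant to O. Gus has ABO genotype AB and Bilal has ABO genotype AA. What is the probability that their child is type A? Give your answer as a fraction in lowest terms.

ABO cross AB × AA → offspring phenotypes: 1/2 A, 1/2 AB.
So P(type A) = 1/2.

1/2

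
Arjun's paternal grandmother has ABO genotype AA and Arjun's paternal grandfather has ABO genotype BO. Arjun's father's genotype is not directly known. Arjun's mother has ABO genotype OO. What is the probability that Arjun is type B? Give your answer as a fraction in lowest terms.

Arjun's father's ABO genotype from AA × BO: 1/2 AB, 1/2 AO.
Crossing each possibility with the mother OO and summing P(type B): 1/2·1/2 + 1/2·0 = 1/4.

1/4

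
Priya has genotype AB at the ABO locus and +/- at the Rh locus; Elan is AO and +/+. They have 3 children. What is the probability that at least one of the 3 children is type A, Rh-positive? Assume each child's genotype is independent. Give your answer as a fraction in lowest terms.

ABO cross AB × AO → 1/2 A, 1/4 B, 1/4 AB.
Rh cross +/- × +/+ → 1 Rh+; so P(type A, Rh-positive) = 1/2 × 1 = 1/2 per child.
P(none) = (1/2)^3 = 1/8; P(at least one) = 1 − 1/8 = 7/8.

7/8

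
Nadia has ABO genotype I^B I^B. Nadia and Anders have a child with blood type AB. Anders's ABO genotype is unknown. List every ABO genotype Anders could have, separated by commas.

I^A I^A, I^A I^B, I^A i

For each candidate genotype of Anders, check whether crossing it with I^B I^B can produce every observed child phenotype.
  I^A I^A → possible child types {AB} ✓
  I^A I^B → possible child types {B, AB} ✓
  I^A i → possible child types {B, AB} ✓
  I^B I^B → possible child types {B} ✗
  I^B i → possible child types {B} ✗
  i i → possible child types {B} ✗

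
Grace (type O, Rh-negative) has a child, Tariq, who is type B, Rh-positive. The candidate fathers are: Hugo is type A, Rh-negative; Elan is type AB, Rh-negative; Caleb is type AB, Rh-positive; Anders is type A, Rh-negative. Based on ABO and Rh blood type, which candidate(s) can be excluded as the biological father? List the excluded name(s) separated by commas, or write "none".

Hugo, Elan, Anders

A candidate is excluded only if no genotype consistent with his phenotype could produce a type B, Rh-positive child with a type O, Rh-negative mother.
Hugo (type A, Rh-): no genotype consistent with that phenotype can produce a type-B Rh+ child with a type-O mother.
Elan (type AB, Rh-): no genotype consistent with that phenotype can produce a type-B Rh+ child with a type-O mother.
Anders (type A, Rh-): no genotype consistent with that phenotype can produce a type-B Rh+ child with a type-O mother.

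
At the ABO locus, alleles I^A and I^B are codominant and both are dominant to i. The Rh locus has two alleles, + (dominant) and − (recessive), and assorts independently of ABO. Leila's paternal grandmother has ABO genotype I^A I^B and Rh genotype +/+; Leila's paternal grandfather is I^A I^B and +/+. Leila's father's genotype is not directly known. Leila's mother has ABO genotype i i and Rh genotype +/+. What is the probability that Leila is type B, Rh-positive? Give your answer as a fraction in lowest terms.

1/2

Leila's father's ABO genotype from I^A I^B × I^A I^B: 1/4 I^A I^A, 1/2 I^A I^B, 1/4 I^B I^B.
Crossing each possibility with the mother i i and summing P(type B): 1/4·0 + 1/2·1/2 + 1/4·1 = 1/2.
Similarly for Rh via the father's Rh distribution: P(Rh+) = 1.
Independent loci: 1/2 × 1 = 1/2.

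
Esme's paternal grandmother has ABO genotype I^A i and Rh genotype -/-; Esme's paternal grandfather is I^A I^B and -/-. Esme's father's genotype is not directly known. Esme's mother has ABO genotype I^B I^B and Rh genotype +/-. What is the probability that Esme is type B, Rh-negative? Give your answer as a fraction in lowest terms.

1/4

Esme's father's ABO genotype from I^A i × I^A I^B: 1/4 I^A I^A, 1/4 I^A I^B, 1/4 I^A i, 1/4 I^B i.
Crossing each possibility with the mother I^B I^B and summing P(type B): 1/4·0 + 1/4·1/2 + 1/4·1/2 + 1/4·1 = 1/2.
Similarly for Rh via the father's Rh distribution: P(Rh-) = 1/2.
Independent loci: 1/2 × 1/2 = 1/4.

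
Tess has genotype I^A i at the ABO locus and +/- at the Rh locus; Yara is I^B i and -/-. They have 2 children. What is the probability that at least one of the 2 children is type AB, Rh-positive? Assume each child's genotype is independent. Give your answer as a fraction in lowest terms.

ABO cross I^A i × I^B i → 1/4 O, 1/4 A, 1/4 B, 1/4 AB.
Rh cross +/- × -/- → 1/2 Rh+, 1/2 Rh-; so P(type AB, Rh-positive) = 1/4 × 1/2 = 1/8 per child.
P(none) = (7/8)^2 = 49/64; P(at least one) = 1 − 49/64 = 15/64.

15/64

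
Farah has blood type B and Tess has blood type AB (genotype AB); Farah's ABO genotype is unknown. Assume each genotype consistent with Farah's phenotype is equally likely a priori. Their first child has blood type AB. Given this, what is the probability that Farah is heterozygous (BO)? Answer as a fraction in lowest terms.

1/3

Possible genotypes: Farah ∈ {BB, BO}; Tess ∈ {AB}.
Weight each parental genotype pair by prior × P(type-AB child):
  BB × AB: posterior weight 2/3.
  BO × AB: posterior weight 1/3.
Sum the posterior weight over pairs where Farah is BO: 1/3.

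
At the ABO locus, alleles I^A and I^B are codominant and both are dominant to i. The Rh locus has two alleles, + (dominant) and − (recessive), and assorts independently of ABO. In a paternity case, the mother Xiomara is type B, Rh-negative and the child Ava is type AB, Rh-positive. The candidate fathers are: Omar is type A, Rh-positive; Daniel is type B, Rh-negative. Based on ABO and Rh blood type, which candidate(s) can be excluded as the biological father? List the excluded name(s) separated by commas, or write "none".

Daniel

A candidate is excluded only if no genotype consistent with his phenotype could produce a type AB, Rh-positive child with a type B, Rh-negative mother.
Daniel (type B, Rh-): no genotype consistent with that phenotype can produce a type-AB Rh+ child with a type-B mother.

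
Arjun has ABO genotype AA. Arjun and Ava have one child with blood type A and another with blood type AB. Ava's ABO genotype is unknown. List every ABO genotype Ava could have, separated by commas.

AB, BO

For each candidate genotype of Ava, check whether crossing it with AA can produce every observed child phenotype.
  AA → possible child types {A} ✗
  AB → possible child types {A, AB} ✓
  AO → possible child types {A} ✗
  BB → possible child types {AB} ✗
  BO → possible child types {A, AB} ✓
  OO → possible child types {A} ✗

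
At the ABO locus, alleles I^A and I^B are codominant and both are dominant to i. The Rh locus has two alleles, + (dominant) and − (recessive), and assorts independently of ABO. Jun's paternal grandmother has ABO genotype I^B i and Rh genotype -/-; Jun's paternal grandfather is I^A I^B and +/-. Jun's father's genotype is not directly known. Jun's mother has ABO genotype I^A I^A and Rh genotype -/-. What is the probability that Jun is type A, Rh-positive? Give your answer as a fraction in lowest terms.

Jun's father's ABO genotype from I^B i × I^A I^B: 1/4 I^A I^B, 1/4 I^A i, 1/4 I^B I^B, 1/4 I^B i.
Crossing each possibility with the mother I^A I^A and summing P(type A): 1/4·1/2 + 1/4·1 + 1/4·0 + 1/4·1/2 = 1/2.
Similarly for Rh via the father's Rh distribution: P(Rh+) = 1/4.
Independent loci: 1/2 × 1/4 = 1/8.

1/8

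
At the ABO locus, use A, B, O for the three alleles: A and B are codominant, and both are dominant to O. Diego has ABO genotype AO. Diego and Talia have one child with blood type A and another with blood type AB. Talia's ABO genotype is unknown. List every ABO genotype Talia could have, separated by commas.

For each candidate genotype of Talia, check whether crossing it with AO can produce every observed child phenotype.
  AA → possible child types {A} ✗
  AB → possible child types {A, B, AB} ✓
  AO → possible child types {O, A} ✗
  BB → possible child types {B, AB} ✗
  BO → possible child types {O, A, B, AB} ✓
  OO → possible child types {O, A} ✗

AB, BO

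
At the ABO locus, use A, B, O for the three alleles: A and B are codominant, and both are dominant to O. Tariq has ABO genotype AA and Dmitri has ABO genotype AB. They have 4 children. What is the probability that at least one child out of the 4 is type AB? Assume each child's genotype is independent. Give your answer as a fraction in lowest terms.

ABO cross AA × AB → 1/2 A, 1/2 AB.
So P(type AB) = 1/2 per child.
P(none) = (1/2)^4 = 1/16; P(at least one) = 1 − 1/16 = 15/16.

15/16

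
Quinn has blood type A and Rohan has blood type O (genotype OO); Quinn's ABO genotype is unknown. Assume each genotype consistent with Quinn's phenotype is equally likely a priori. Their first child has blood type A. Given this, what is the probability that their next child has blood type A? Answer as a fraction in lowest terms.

Possible genotypes: Quinn ∈ {AA, AO}; Rohan ∈ {OO}.
Weight each parental genotype pair by prior × P(type-A child):
  AA × OO: posterior weight 2/3; P(next child type A) = 1.
  AO × OO: posterior weight 1/3; P(next child type A) = 1/2.
Weighted sum = 5/6.

5/6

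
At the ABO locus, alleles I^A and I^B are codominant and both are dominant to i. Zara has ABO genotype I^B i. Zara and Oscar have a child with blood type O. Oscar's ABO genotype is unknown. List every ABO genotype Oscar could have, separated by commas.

For each candidate genotype of Oscar, check whether crossing it with I^B i can produce every observed child phenotype.
  I^A I^A → possible child types {A, AB} ✗
  I^A I^B → possible child types {A, B, AB} ✗
  I^A i → possible child types {O, A, B, AB} ✓
  I^B I^B → possible child types {B} ✗
  I^B i → possible child types {O, B} ✓
  i i → possible child types {O, B} ✓

I^A i, I^B i, i i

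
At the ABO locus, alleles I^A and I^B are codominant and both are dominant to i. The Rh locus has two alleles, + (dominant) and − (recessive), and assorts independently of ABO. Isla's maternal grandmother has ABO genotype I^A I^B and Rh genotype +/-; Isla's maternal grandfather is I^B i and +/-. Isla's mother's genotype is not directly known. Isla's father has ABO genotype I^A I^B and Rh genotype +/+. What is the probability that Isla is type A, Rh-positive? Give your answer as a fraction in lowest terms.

1/4

Isla's mother's ABO genotype from I^A I^B × I^B i: 1/4 I^A I^B, 1/4 I^A i, 1/4 I^B I^B, 1/4 I^B i.
Crossing each possibility with the father I^A I^B and summing P(type A): 1/4·1/4 + 1/4·1/2 + 1/4·0 + 1/4·1/4 = 1/4.
Similarly for Rh via the mother's Rh distribution: P(Rh+) = 1.
Independent loci: 1/4 × 1 = 1/4.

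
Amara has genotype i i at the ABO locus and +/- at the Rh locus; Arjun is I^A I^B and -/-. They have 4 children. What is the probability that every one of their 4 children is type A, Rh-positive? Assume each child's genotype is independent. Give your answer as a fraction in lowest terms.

ABO cross i i × I^A I^B → 1/2 A, 1/2 B.
Rh cross +/- × -/- → 1/2 Rh+, 1/2 Rh-; so P(type A, Rh-positive) = 1/2 × 1/2 = 1/4 per child.
All 4 independent: (1/4)^4 = 1/256.

1/256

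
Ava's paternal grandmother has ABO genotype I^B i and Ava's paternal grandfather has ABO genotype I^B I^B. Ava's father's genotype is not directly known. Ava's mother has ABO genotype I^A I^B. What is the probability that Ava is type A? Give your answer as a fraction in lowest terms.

Ava's father's ABO genotype from I^B i × I^B I^B: 1/2 I^B I^B, 1/2 I^B i.
Crossing each possibility with the mother I^A I^B and summing P(type A): 1/2·0 + 1/2·1/4 = 1/8.

1/8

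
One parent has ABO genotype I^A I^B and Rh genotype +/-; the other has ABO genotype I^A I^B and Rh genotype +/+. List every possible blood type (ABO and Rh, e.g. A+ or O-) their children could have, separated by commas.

Gametes from I^A I^B × I^A I^B give offspring ABO genotypes I^A I^A, I^A I^B, I^B I^B, i.e. phenotypes A, B, AB.
Rh cross +/- × +/+ → phenotypes Rh+.
Combining independently: A+, B+, AB+.

A+, B+, AB+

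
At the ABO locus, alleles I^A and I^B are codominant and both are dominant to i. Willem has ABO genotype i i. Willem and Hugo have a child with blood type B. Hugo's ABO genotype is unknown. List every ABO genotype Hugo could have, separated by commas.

I^A I^B, I^B I^B, I^B i

For each candidate genotype of Hugo, check whether crossing it with i i can produce every observed child phenotype.
  I^A I^A → possible child types {A} ✗
  I^A I^B → possible child types {A, B} ✓
  I^A i → possible child types {O, A} ✗
  I^B I^B → possible child types {B} ✓
  I^B i → possible child types {O, B} ✓
  i i → possible child types {O} ✗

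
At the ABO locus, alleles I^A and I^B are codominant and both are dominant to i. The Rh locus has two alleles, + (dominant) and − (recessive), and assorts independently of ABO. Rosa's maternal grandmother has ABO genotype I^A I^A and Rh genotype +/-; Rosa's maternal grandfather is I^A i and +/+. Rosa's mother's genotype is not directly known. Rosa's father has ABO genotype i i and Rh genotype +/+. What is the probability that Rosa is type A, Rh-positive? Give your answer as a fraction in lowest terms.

Rosa's mother's ABO genotype from I^A I^A × I^A i: 1/2 I^A I^A, 1/2 I^A i.
Crossing each possibility with the father i i and summing P(type A): 1/2·1 + 1/2·1/2 = 3/4.
Similarly for Rh via the mother's Rh distribution: P(Rh+) = 1.
Independent loci: 3/4 × 1 = 3/4.

3/4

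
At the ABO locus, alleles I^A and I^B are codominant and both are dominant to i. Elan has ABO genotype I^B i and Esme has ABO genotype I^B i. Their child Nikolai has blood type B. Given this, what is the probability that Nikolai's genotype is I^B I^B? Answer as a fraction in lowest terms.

1/3

Cross I^B i × I^B i → 1/4 I^B I^B, 1/2 I^B i, 1/4 i i.
Type-B genotypes among offspring: I^B I^B (1/4), I^B i (1/2); total 3/4.
P(I^B I^B | type B) = (1/4) / (3/4) = 1/3.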